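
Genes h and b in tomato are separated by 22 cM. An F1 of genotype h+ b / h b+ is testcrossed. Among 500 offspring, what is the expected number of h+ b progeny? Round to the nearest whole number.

195

A map distance of 22 cM corresponds to a recombination frequency of 0.220.
The F1 is h+ b / h b+, so h+ b is a parental gamete class with expected frequency (1 − r)/2 = 0.780/2 = 0.3900.
Expected number = 0.3900 × 500 = 195.00 ≈ 195.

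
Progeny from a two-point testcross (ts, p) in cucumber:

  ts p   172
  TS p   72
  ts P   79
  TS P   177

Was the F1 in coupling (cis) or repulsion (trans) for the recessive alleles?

cis

The two most frequent classes are TS P (177) and ts p (172); these are the parental (non-recombinant) types.
So the F1 carried TS P on one chromosome and ts p on the other — the recessive alleles are on the same chromosome (cis / coupling).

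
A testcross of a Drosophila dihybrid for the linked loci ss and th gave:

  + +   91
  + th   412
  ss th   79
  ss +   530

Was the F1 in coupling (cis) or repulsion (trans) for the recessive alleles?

trans

The two most frequent classes are + th (412) and ss + (530); these are the parental (non-recombinant) types.
So the F1 carried + th on one chromosome and ss + on the other — the recessive alleles are on opposite chromosomes (trans / repulsion).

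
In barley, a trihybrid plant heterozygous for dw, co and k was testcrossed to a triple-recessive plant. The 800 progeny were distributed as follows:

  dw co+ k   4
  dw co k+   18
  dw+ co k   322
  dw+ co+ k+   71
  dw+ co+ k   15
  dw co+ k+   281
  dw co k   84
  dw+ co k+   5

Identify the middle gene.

k

The two most frequent reciprocal classes, dw+ co k and dw co+ k+, are the parental types, so the F1 was dw+ co k / dw co+ k+.
The two rarest classes, dw+ co k+ and dw co+ k, are the double crossovers. Comparing them with the parentals, only the k allele has switched, so k is the middle locus and the order is dw – k – co.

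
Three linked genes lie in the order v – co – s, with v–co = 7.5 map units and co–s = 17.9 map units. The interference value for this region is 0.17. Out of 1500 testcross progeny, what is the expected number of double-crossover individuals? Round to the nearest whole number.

17

Map distances give recombination frequencies of 0.075 and 0.179 for the two intervals.
With interference 0.17 (so coincidence = 0.83), expected double-crossover frequency = 0.075 × 0.179 × 0.83 = 0.01114.
Expected number = 0.01114 × 1500 = 16.71 ≈ 17.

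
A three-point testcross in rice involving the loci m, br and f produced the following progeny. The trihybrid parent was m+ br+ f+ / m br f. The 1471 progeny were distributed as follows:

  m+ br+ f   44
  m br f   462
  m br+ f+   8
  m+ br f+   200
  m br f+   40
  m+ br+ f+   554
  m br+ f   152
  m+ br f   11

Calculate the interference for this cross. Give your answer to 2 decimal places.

The two rarest classes, m br+ f+ and m+ br f, are the double crossovers. Comparing them with the parentals, only the m allele has switched, so m is the middle locus and the order is f – m – br.
f–m: (84 + 19)/1471 = 0.0700; m–br: (352 + 19)/1471 = 0.2522.
Expected DCO frequency = 0.0700 × 0.2522 ≈ 0.01765; observed = 19/1471 ≈ 0.01292.
Coefficient of coincidence = 0.01292/0.01765 ≈ 0.73; interference = 1 − 0.73 = 0.27.

0.27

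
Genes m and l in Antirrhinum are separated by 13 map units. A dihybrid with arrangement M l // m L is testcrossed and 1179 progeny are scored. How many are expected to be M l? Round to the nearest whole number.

A map distance of 13 map units corresponds to a recombination frequency of 0.130.
The F1 is M l / m L, so M l is a parental gamete class with expected frequency (1 − r)/2 = 0.870/2 = 0.4350.
Expected number = 0.4350 × 1179 = 512.87 ≈ 513.

513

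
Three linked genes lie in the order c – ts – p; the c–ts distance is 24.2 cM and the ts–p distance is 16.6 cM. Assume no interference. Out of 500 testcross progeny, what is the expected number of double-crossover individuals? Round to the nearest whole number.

Map distances give recombination frequencies of 0.242 and 0.166 for the two intervals.
With no interference, expected double-crossover frequency = 0.242 × 0.166 = 0.04017.
Expected number = 0.04017 × 500 = 20.09 ≈ 20.

20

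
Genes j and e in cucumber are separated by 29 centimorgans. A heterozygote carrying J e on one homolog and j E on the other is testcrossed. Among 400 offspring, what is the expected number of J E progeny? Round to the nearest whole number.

A map distance of 29 centimorgans corresponds to a recombination frequency of 0.290.
The F1 is J e / j E, so J E is a recombinant gamete class with expected frequency r/2 = 0.290/2 = 0.1450.
Expected number = 0.1450 × 400 = 58.00 ≈ 58.

58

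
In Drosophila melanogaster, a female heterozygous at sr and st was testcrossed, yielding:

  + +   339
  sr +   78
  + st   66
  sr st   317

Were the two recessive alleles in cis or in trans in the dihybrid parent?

cis

The two most frequent classes are + + (339) and sr st (317); these are the parental (non-recombinant) types.
So the F1 carried + + on one chromosome and sr st on the other — the recessive alleles are on the same chromosome (cis / coupling).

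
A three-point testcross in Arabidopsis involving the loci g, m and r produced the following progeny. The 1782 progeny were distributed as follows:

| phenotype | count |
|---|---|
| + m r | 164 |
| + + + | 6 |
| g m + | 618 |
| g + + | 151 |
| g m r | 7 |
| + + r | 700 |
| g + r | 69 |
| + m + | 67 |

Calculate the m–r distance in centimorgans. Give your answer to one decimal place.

18.4 centimorgans

The two most frequent reciprocal classes, g m + and + + r, are the parental types, so the F1 was g m + / + + r.
The two rarest classes, g m r and + + +, are the double crossovers. Comparing them with the parentals, only the r allele has switched, so r is the middle locus and the order is g – r – m.
Crossovers in the r–m interval produce the single-crossover classes g + + and + m r (151 + 164 = 315) plus the double crossovers (13).
RF(r–m) = (315 + 13) / 1782 = 328/1782 = 0.1841 → 18.4 centimorgans.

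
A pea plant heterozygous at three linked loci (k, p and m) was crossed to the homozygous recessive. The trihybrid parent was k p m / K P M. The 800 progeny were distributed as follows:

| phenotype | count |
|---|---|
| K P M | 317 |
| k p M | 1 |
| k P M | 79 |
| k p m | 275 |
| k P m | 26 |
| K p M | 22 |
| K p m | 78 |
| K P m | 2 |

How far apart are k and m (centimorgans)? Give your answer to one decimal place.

20.0 centimorgans

The two rarest classes, k p M and K P m, are the double crossovers. Comparing them with the parentals, only the m allele has switched, so m is the middle locus and the order is k – m – p.
Crossovers in the k–m interval produce the single-crossover classes K p m and k P M (78 + 79 = 157) plus the double crossovers (3).
RF(k–m) = (157 + 3) / 800 = 160/800 = 0.2000 → 20.0 centimorgans.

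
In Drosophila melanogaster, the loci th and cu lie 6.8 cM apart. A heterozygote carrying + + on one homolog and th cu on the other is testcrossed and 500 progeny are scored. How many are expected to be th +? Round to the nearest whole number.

17

A map distance of 6.8 cM corresponds to a recombination frequency of 0.068.
The F1 is + + / th cu, so th + is a recombinant gamete class with expected frequency r/2 = 0.068/2 = 0.0340.
Expected number = 0.0340 × 500 = 17.00 ≈ 17.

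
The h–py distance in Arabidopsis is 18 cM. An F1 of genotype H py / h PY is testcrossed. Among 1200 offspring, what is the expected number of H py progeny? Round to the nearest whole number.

A map distance of 18 cM corresponds to a recombination frequency of 0.180.
The F1 is H py / h PY, so H py is a parental gamete class with expected frequency (1 − r)/2 = 0.820/2 = 0.4100.
Expected number = 0.4100 × 1200 = 492.00 ≈ 492.

492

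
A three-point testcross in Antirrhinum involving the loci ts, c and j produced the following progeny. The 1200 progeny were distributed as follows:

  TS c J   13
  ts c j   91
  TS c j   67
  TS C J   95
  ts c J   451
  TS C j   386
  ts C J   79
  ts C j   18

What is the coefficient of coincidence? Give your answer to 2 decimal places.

0.97

The two most frequent reciprocal classes, TS C j and ts c J, are the parental types, so the F1 was TS C j / ts c J.
The two rarest classes, ts C j and TS c J, are the double crossovers. Comparing them with the parentals, only the ts allele has switched, so ts is the middle locus and the order is c – ts – j.
c–ts: (146 + 31)/1200 = 0.1475; ts–j: (186 + 31)/1200 = 0.1808.
Expected DCO frequency = 0.1475 × 0.1808 ≈ 0.02667; observed = 31/1200 ≈ 0.02583.
Coefficient of coincidence = 0.02583/0.02667 ≈ 0.97.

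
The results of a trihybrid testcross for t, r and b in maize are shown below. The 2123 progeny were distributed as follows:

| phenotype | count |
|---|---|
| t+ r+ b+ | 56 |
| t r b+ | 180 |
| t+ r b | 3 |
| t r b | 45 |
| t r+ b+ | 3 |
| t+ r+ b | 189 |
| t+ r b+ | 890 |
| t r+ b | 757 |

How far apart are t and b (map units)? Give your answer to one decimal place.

17.7 map units

The two most frequent reciprocal classes, t r+ b and t+ r b+, are the parental types, so the F1 was t r+ b / t+ r b+.
The two rarest classes, t r+ b+ and t+ r b, are the double crossovers. Comparing them with the parentals, only the b allele has switched, so b is the middle locus and the order is t – b – r.
Crossovers in the t–b interval produce the single-crossover classes t+ r+ b and t r b+ (189 + 180 = 369) plus the double crossovers (6).
RF(t–b) = (369 + 6) / 2123 = 375/2123 = 0.1766 → 17.7 map units.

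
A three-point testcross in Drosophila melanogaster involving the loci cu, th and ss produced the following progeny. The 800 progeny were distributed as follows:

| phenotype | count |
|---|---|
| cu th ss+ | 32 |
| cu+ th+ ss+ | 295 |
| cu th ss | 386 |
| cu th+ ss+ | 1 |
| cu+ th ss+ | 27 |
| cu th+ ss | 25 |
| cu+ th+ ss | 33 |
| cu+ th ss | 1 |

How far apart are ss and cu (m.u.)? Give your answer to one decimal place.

The two most frequent reciprocal classes, cu+ th+ ss+ and cu th ss, are the parental types, so the F1 was cu+ th+ ss+ / cu th ss.
The two rarest classes, cu th+ ss+ and cu+ th ss, are the double crossovers. Comparing them with the parentals, only the cu allele has switched, so cu is the middle locus and the order is th – cu – ss.
Crossovers in the cu–ss interval produce the single-crossover classes cu+ th+ ss and cu th ss+ (33 + 32 = 65) plus the double crossovers (2).
RF(cu–ss) = (65 + 2) / 800 = 67/800 = 0.0838 → 8.4 m.u.

8.4 m.u.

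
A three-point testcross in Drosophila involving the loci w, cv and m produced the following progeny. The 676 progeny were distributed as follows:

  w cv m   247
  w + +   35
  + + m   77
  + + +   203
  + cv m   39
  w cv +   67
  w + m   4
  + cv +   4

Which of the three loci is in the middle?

The two most frequent reciprocal classes, + + + and w cv m, are the parental types, so the F1 was + + + / w cv m.
The two rarest classes, + cv + and w + m, are the double crossovers. Comparing them with the parentals, only the cv allele has switched, so cv is the middle locus and the order is w – cv – m.

cv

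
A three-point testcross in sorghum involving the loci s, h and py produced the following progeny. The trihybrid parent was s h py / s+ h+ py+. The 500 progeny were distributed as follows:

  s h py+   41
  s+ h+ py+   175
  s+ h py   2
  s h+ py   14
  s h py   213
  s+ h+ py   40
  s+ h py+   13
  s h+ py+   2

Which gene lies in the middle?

The two rarest classes, s+ h py and s h+ py+, are the double crossovers. Comparing them with the parentals, only the s allele has switched, so s is the middle locus and the order is h – s – py.

s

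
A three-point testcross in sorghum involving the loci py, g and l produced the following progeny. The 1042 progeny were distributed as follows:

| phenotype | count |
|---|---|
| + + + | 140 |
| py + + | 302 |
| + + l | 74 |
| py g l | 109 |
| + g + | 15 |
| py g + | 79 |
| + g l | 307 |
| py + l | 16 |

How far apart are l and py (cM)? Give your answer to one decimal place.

The two most frequent reciprocal classes, + g l and py + +, are the parental types, so the F1 was + g l / py + +.
The two rarest classes, + g + and py + l, are the double crossovers. Comparing them with the parentals, only the l allele has switched, so l is the middle locus and the order is py – l – g.
Crossovers in the py–l interval produce the single-crossover classes py g l and + + + (109 + 140 = 249) plus the double crossovers (31).
RF(py–l) = (249 + 31) / 1042 = 280/1042 = 0.2687 → 26.9 cM.

26.9 cM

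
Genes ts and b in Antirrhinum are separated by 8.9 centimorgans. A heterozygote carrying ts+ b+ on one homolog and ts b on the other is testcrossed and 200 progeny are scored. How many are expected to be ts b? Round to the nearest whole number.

A map distance of 8.9 centimorgans corresponds to a recombination frequency of 0.089.
The F1 is ts+ b+ / ts b, so ts b is a parental gamete class with expected frequency (1 − r)/2 = 0.911/2 = 0.4555.
Expected number = 0.4555 × 200 = 91.10 ≈ 91.

91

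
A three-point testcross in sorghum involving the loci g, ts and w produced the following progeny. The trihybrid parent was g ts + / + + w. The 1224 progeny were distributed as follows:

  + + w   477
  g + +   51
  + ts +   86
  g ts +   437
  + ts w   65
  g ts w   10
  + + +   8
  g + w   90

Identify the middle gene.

The two rarest classes, g ts w and + + +, are the double crossovers. Comparing them with the parentals, only the w allele has switched, so w is the middle locus and the order is ts – w – g.

w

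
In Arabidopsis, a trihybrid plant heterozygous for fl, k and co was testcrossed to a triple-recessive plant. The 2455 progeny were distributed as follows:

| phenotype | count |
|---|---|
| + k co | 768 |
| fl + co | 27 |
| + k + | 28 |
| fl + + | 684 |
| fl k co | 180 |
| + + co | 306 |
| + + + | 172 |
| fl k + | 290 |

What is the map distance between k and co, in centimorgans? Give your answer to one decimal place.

26.5 centimorgans

The two most frequent reciprocal classes, fl + + and + k co, are the parental types, so the F1 was fl + + / + k co.
The two rarest classes, fl + co and + k +, are the double crossovers. Comparing them with the parentals, only the co allele has switched, so co is the middle locus and the order is fl – co – k.
Crossovers in the co–k interval produce the single-crossover classes fl k + and + + co (290 + 306 = 596) plus the double crossovers (55).
RF(co–k) = (596 + 55) / 2455 = 651/2455 = 0.2652 → 26.5 centimorgans.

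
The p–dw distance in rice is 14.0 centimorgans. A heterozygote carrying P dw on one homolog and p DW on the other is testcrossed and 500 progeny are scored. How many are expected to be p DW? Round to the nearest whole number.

215

A map distance of 14.0 centimorgans corresponds to a recombination frequency of 0.140.
The F1 is P dw / p DW, so p DW is a parental gamete class with expected frequency (1 − r)/2 = 0.860/2 = 0.4300.
Expected number = 0.4300 × 500 = 215.00 ≈ 215.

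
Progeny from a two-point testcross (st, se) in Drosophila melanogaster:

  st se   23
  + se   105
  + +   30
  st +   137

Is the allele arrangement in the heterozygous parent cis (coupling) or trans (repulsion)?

The two most frequent classes are + se (105) and st + (137); these are the parental (non-recombinant) types.
So the F1 carried + se on one chromosome and st + on the other — the recessive alleles are on opposite chromosomes (trans / repulsion).

trans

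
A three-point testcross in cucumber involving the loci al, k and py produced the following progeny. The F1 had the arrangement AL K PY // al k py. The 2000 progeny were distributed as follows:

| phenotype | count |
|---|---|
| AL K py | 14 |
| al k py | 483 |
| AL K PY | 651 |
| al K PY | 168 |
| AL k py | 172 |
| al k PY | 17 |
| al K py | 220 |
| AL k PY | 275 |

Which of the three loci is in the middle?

py

The two rarest classes, AL K py and al k PY, are the double crossovers. Comparing them with the parentals, only the py allele has switched, so py is the middle locus and the order is k – py – al.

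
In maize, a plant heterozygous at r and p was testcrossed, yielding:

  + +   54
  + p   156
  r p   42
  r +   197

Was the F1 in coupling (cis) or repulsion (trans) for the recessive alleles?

The two most frequent classes are + p (156) and r + (197); these are the parental (non-recombinant) types.
So the F1 carried + p on one chromosome and r + on the other — the recessive alleles are on opposite chromosomes (trans / repulsion).

trans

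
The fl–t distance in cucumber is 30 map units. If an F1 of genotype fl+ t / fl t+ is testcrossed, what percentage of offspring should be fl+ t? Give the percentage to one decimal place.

35.0%

A map distance of 30 map units corresponds to a recombination frequency of 0.300.
The F1 is fl+ t / fl t+, so fl+ t is a parental gamete class with expected frequency (1 − r)/2 = 0.700/2 = 0.3500.
That is 0.3500 = 35.0% of the progeny.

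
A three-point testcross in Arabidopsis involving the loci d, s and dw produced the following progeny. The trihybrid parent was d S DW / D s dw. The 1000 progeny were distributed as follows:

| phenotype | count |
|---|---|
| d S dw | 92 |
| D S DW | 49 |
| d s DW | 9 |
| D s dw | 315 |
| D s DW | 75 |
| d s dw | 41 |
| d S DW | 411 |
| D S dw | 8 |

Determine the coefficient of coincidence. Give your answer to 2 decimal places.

The two rarest classes, d s DW and D S dw, are the double crossovers. Comparing them with the parentals, only the s allele has switched, so s is the middle locus and the order is dw – s – d.
dw–s: (167 + 17)/1000 = 0.1840; s–d: (90 + 17)/1000 = 0.1070.
Expected DCO frequency = 0.1840 × 0.1070 ≈ 0.01969; observed = 17/1000 ≈ 0.01700.
Coefficient of coincidence = 0.01700/0.01969 ≈ 0.86.

0.86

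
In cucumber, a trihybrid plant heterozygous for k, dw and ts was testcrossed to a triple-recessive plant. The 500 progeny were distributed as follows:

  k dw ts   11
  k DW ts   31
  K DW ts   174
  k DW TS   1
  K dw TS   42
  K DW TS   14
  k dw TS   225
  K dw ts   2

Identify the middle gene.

dw

The two most frequent reciprocal classes, k dw TS and K DW ts, are the parental types, so the F1 was k dw TS / K DW ts.
The two rarest classes, k DW TS and K dw ts, are the double crossovers. Comparing them with the parentals, only the dw allele has switched, so dw is the middle locus and the order is ts – dw – k.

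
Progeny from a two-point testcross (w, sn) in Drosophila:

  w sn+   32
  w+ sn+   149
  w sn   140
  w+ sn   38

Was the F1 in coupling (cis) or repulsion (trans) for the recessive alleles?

The two most frequent classes are w+ sn+ (149) and w sn (140); these are the parental (non-recombinant) types.
So the F1 carried w+ sn+ on one chromosome and w sn on the other — the recessive alleles are on the same chromosome (cis / coupling).

cis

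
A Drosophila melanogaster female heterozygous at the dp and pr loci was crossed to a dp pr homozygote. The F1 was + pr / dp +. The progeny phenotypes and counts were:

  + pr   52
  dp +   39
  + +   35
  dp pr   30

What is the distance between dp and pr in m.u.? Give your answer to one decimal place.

The recombinant classes are + + and dp pr: 35 + 30 = 65.
Recombination frequency = 65/156 = 0.4167 ≈ 41.7%, i.e. 41.7 m.u.

41.7 m.u.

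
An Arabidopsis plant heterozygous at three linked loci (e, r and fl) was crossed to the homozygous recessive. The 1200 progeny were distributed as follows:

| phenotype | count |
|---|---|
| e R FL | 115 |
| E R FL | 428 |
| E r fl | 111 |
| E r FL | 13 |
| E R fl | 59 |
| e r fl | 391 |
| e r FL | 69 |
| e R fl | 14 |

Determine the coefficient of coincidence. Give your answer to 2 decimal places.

The two most frequent reciprocal classes, E R FL and e r fl, are the parental types, so the F1 was E R FL / e r fl.
The two rarest classes, E r FL and e R fl, are the double crossovers. Comparing them with the parentals, only the r allele has switched, so r is the middle locus and the order is e – r – fl.
e–r: (226 + 27)/1200 = 0.2108; r–fl: (128 + 27)/1200 = 0.1292.
Expected DCO frequency = 0.2108 × 0.1292 ≈ 0.02724; observed = 27/1200 ≈ 0.02250.
Coefficient of coincidence = 0.02250/0.02724 ≈ 0.83.

0.83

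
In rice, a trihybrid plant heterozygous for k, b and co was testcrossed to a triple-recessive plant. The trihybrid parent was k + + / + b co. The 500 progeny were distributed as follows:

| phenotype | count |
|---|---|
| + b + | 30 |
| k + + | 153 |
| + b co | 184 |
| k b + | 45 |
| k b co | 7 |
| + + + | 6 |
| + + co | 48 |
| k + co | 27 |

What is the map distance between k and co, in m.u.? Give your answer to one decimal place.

The two rarest classes, + + + and k b co, are the double crossovers. Comparing them with the parentals, only the k allele has switched, so k is the middle locus and the order is b – k – co.
Crossovers in the k–co interval produce the single-crossover classes k + co and + b + (27 + 30 = 57) plus the double crossovers (13).
RF(k–co) = (57 + 13) / 500 = 70/500 = 0.1400 → 14.0 m.u.

14.0 m.u.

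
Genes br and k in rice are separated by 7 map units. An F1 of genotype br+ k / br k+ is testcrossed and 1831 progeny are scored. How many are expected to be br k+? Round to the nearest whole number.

851

A map distance of 7 map units corresponds to a recombination frequency of 0.070.
The F1 is br+ k / br k+, so br k+ is a parental gamete class with expected frequency (1 − r)/2 = 0.930/2 = 0.4650.
Expected number = 0.4650 × 1831 = 851.41 ≈ 851.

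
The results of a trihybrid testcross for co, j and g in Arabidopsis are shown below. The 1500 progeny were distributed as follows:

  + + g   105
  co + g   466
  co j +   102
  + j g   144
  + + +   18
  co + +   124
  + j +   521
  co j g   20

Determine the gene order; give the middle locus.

j

The two most frequent reciprocal classes, + j + and co + g, are the parental types, so the F1 was + j + / co + g.
The two rarest classes, + + + and co j g, are the double crossovers. Comparing them with the parentals, only the j allele has switched, so j is the middle locus and the order is co – j – g.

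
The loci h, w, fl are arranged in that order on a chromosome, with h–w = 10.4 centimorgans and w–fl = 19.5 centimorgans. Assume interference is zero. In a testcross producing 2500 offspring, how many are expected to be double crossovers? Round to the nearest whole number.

Map distances give recombination frequencies of 0.104 and 0.195 for the two intervals.
With no interference, expected double-crossover frequency = 0.104 × 0.195 = 0.02028.
Expected number = 0.02028 × 2500 = 50.70 ≈ 51.

51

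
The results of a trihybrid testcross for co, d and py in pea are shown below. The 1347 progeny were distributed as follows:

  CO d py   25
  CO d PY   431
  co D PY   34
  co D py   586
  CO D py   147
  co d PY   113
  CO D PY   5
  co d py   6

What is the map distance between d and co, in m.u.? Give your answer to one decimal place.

20.1 m.u.

The two most frequent reciprocal classes, co D py and CO d PY, are the parental types, so the F1 was co D py / CO d PY.
The two rarest classes, co d py and CO D PY, are the double crossovers. Comparing them with the parentals, only the d allele has switched, so d is the middle locus and the order is co – d – py.
Crossovers in the co–d interval produce the single-crossover classes CO D py and co d PY (147 + 113 = 260) plus the double crossovers (11).
RF(co–d) = (260 + 11) / 1347 = 271/1347 = 0.2012 → 20.1 m.u.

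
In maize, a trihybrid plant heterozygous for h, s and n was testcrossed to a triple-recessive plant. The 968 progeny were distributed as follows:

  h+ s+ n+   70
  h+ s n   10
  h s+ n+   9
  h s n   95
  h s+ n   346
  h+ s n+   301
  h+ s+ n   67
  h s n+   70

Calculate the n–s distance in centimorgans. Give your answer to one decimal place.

19.0 centimorgans

The two most frequent reciprocal classes, h+ s n+ and h s+ n, are the parental types, so the F1 was h+ s n+ / h s+ n.
The two rarest classes, h+ s n and h s+ n+, are the double crossovers. Comparing them with the parentals, only the n allele has switched, so n is the middle locus and the order is h – n – s.
Crossovers in the n–s interval produce the single-crossover classes h+ s+ n+ and h s n (70 + 95 = 165) plus the double crossovers (19).
RF(n–s) = (165 + 19) / 968 = 184/968 = 0.1901 → 19.0 centimorgans.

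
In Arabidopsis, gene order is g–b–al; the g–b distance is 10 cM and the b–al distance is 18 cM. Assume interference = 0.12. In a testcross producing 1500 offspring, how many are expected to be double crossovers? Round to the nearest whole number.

Map distances give recombination frequencies of 0.100 and 0.180 for the two intervals.
With interference 0.12 (so coincidence = 0.88), expected double-crossover frequency = 0.100 × 0.180 × 0.88 = 0.01584.
Expected number = 0.01584 × 1500 = 23.76 ≈ 24.

24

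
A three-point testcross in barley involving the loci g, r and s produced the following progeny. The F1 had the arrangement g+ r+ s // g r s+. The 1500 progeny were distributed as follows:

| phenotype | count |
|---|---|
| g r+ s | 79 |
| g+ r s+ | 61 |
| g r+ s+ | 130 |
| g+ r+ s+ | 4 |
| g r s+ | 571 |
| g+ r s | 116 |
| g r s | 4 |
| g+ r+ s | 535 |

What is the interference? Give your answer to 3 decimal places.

0.681

The two rarest classes, g+ r+ s+ and g r s, are the double crossovers. Comparing them with the parentals, only the s allele has switched, so s is the middle locus and the order is r – s – g.
r–s: (246 + 8)/1500 = 0.1693; s–g: (140 + 8)/1500 = 0.0987.
Expected DCO frequency = 0.1693 × 0.0987 ≈ 0.01671; observed = 8/1500 ≈ 0.00533.
Coefficient of coincidence = 0.00533/0.01671 ≈ 0.319; interference = 1 − 0.319 = 0.681.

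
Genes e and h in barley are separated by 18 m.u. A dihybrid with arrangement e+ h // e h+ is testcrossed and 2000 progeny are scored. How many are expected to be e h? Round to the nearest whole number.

A map distance of 18 m.u. corresponds to a recombination frequency of 0.180.
The F1 is e+ h / e h+, so e h is a recombinant gamete class with expected frequency r/2 = 0.180/2 = 0.0900.
Expected number = 0.0900 × 2000 = 180.00 ≈ 180.

180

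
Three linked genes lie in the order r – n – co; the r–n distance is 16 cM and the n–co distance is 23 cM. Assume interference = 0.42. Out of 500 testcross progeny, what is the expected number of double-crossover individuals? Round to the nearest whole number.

11

Map distances give recombination frequencies of 0.160 and 0.230 for the two intervals.
With interference 0.42 (so coincidence = 0.58), expected double-crossover frequency = 0.160 × 0.230 × 0.58 = 0.02134.
Expected number = 0.02134 × 500 = 10.67 ≈ 11.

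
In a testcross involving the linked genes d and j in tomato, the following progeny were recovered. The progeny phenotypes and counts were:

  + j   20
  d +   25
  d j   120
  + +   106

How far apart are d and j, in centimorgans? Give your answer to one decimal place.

The two most frequent classes, + + (106) and d j (120), are the parental types, so the F1 was + + / d j.
The recombinant classes are + j and d +: 20 + 25 = 45.
Recombination frequency = 45/271 = 0.1661 ≈ 16.6%, i.e. 16.6 centimorgans.

16.6 centimorgans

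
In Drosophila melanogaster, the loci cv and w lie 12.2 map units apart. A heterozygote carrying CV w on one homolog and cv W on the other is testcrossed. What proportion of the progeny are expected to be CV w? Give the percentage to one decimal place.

43.9%

A map distance of 12.2 map units corresponds to a recombination frequency of 0.122.
The F1 is CV w / cv W, so CV w is a parental gamete class with expected frequency (1 − r)/2 = 0.878/2 = 0.4390.
That is 0.4390 = 43.9% of the progeny.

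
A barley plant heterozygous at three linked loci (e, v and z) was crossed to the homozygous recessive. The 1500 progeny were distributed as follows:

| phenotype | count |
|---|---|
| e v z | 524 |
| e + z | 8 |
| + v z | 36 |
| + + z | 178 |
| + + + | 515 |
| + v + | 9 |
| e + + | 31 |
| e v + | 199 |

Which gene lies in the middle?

v

The two most frequent reciprocal classes, e v z and + + +, are the parental types, so the F1 was e v z / + + +.
The two rarest classes, e + z and + v +, are the double crossovers. Comparing them with the parentals, only the v allele has switched, so v is the middle locus and the order is z – v – e.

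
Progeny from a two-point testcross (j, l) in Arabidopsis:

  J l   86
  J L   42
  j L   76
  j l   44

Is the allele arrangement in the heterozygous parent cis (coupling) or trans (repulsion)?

trans

The two most frequent classes are J l (86) and j L (76); these are the parental (non-recombinant) types.
So the F1 carried J l on one chromosome and j L on the other — the recessive alleles are on opposite chromosomes (trans / repulsion).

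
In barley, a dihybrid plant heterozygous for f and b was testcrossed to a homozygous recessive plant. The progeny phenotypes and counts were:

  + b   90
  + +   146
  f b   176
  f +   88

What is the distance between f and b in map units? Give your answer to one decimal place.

35.6 map units

The two most frequent classes, + + (146) and f b (176), are the parental types, so the F1 was + + / f b.
The recombinant classes are + b and f +: 90 + 88 = 178.
Recombination frequency = 178/500 = 0.3560 ≈ 35.6%, i.e. 35.6 map units.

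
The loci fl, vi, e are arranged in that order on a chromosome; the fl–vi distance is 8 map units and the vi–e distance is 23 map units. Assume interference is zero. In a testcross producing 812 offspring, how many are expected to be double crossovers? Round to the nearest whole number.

Map distances give recombination frequencies of 0.080 and 0.230 for the two intervals.
With no interference, expected double-crossover frequency = 0.080 × 0.230 = 0.01840.
Expected number = 0.01840 × 812 = 14.94 ≈ 15.

15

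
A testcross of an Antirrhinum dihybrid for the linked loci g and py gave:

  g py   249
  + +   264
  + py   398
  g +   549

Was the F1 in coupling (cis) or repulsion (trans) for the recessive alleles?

The two most frequent classes are + py (398) and g + (549); these are the parental (non-recombinant) types.
So the F1 carried + py on one chromosome and g + on the other — the recessive alleles are on opposite chromosomes (trans / repulsion).

trans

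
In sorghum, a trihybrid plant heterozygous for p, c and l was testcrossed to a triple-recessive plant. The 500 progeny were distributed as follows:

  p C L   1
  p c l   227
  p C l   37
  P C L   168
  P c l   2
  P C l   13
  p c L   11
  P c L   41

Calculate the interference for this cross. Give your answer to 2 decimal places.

The two most frequent reciprocal classes, P C L and p c l, are the parental types, so the F1 was P C L / p c l.
The two rarest classes, p C L and P c l, are the double crossovers. Comparing them with the parentals, only the p allele has switched, so p is the middle locus and the order is l – p – c.
l–p: (24 + 3)/500 = 0.0540; p–c: (78 + 3)/500 = 0.1620.
Expected DCO frequency = 0.0540 × 0.1620 ≈ 0.00875; observed = 3/500 ≈ 0.00600.
Coefficient of coincidence = 0.00600/0.00875 ≈ 0.69; interference = 1 − 0.69 = 0.31.

0.31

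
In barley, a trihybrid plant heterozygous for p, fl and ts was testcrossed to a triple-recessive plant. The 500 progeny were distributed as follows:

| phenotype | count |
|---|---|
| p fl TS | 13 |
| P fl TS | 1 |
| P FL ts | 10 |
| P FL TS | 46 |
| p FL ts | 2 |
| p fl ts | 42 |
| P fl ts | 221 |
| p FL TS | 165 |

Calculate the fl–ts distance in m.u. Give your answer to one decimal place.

The two most frequent reciprocal classes, p FL TS and P fl ts, are the parental types, so the F1 was p FL TS / P fl ts.
The two rarest classes, p FL ts and P fl TS, are the double crossovers. Comparing them with the parentals, only the ts allele has switched, so ts is the middle locus and the order is fl – ts – p.
Crossovers in the fl–ts interval produce the single-crossover classes p fl TS and P FL ts (13 + 10 = 23) plus the double crossovers (3).
RF(fl–ts) = (23 + 3) / 500 = 26/500 = 0.0520 → 5.2 m.u.

5.2 m.u.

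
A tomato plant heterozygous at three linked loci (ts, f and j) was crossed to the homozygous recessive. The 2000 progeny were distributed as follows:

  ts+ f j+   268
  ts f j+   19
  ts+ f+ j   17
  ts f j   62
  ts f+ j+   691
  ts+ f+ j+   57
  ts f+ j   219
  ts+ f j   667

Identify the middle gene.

f

The two most frequent reciprocal classes, ts f+ j+ and ts+ f j, are the parental types, so the F1 was ts f+ j+ / ts+ f j.
The two rarest classes, ts f j+ and ts+ f+ j, are the double crossovers. Comparing them with the parentals, only the f allele has switched, so f is the middle locus and the order is j – f – ts.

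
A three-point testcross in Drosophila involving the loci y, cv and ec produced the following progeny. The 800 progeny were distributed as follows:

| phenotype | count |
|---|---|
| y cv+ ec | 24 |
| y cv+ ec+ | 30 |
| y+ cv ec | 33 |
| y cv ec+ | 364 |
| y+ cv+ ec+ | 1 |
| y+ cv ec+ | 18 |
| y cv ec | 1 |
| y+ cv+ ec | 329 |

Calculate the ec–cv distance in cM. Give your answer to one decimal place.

The two most frequent reciprocal classes, y+ cv+ ec and y cv ec+, are the parental types, so the F1 was y+ cv+ ec / y cv ec+.
The two rarest classes, y+ cv+ ec+ and y cv ec, are the double crossovers. Comparing them with the parentals, only the ec allele has switched, so ec is the middle locus and the order is y – ec – cv.
Crossovers in the ec–cv interval produce the single-crossover classes y+ cv ec and y cv+ ec+ (33 + 30 = 63) plus the double crossovers (2).
RF(ec–cv) = (63 + 2) / 800 = 65/800 = 0.0813 → 8.1 cM.

8.1 cM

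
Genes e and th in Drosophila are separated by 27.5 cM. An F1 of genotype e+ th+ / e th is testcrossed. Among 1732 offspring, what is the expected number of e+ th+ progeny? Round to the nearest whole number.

628

A map distance of 27.5 cM corresponds to a recombination frequency of 0.275.
The F1 is e+ th+ / e th, so e+ th+ is a parental gamete class with expected frequency (1 − r)/2 = 0.725/2 = 0.3625.
Expected number = 0.3625 × 1732 = 627.85 ≈ 628.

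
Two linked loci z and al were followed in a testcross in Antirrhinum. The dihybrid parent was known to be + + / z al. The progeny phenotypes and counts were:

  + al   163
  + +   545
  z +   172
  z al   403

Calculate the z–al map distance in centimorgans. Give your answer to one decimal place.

26.1 centimorgans

The recombinant classes are + al and z +: 163 + 172 = 335.
Recombination frequency = 335/1283 = 0.2611 ≈ 26.1%, i.e. 26.1 centimorgans.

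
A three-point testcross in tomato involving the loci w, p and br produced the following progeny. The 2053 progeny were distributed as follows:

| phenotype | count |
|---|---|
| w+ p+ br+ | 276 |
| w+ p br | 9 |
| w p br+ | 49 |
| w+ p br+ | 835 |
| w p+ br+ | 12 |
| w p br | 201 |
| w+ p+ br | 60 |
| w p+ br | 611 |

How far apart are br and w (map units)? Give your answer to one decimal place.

The two most frequent reciprocal classes, w p+ br and w+ p br+, are the parental types, so the F1 was w p+ br / w+ p br+.
The two rarest classes, w p+ br+ and w+ p br, are the double crossovers. Comparing them with the parentals, only the br allele has switched, so br is the middle locus and the order is w – br – p.
Crossovers in the w–br interval produce the single-crossover classes w+ p+ br and w p br+ (60 + 49 = 109) plus the double crossovers (21).
RF(w–br) = (109 + 21) / 2053 = 130/2053 = 0.0633 → 6.3 map units.

6.3 map units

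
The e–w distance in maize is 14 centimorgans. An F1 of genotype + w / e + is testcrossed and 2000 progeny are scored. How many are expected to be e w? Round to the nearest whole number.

140

A map distance of 14 centimorgans corresponds to a recombination frequency of 0.140.
The F1 is + w / e +, so e w is a recombinant gamete class with expected frequency r/2 = 0.140/2 = 0.0700.
Expected number = 0.0700 × 2000 = 140.00 ≈ 140.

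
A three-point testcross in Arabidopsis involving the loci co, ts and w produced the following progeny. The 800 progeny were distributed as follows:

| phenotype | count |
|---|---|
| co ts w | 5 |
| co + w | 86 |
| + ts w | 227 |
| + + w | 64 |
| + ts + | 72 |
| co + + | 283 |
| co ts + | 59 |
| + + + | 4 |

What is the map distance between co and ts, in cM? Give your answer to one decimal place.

16.5 cM

The two most frequent reciprocal classes, co + + and + ts w, are the parental types, so the F1 was co + + / + ts w.
The two rarest classes, + + + and co ts w, are the double crossovers. Comparing them with the parentals, only the co allele has switched, so co is the middle locus and the order is ts – co – w.
Crossovers in the ts–co interval produce the single-crossover classes co ts + and + + w (59 + 64 = 123) plus the double crossovers (9).
RF(ts–co) = (123 + 9) / 800 = 132/800 = 0.1650 → 16.5 cM.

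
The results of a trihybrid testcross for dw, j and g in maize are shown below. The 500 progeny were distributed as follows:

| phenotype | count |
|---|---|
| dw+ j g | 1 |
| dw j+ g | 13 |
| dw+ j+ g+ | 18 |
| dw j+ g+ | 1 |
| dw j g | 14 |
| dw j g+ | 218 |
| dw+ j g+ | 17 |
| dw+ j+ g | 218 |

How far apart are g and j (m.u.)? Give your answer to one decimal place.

The two most frequent reciprocal classes, dw+ j+ g and dw j g+, are the parental types, so the F1 was dw+ j+ g / dw j g+.
The two rarest classes, dw+ j g and dw j+ g+, are the double crossovers. Comparing them with the parentals, only the j allele has switched, so j is the middle locus and the order is g – j – dw.
Crossovers in the g–j interval produce the single-crossover classes dw+ j+ g+ and dw j g (18 + 14 = 32) plus the double crossovers (2).
RF(g–j) = (32 + 2) / 500 = 34/500 = 0.0680 → 6.8 m.u.

6.8 m.u.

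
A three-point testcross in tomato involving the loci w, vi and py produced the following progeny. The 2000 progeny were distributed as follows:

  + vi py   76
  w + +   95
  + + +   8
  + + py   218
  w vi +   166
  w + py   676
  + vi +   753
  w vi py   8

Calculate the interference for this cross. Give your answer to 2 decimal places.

The two most frequent reciprocal classes, w + py and + vi +, are the parental types, so the F1 was w + py / + vi +.
The two rarest classes, w vi py and + + +, are the double crossovers. Comparing them with the parentals, only the vi allele has switched, so vi is the middle locus and the order is w – vi – py.
w–vi: (384 + 16)/2000 = 0.2000; vi–py: (171 + 16)/2000 = 0.0935.
Expected DCO frequency = 0.2000 × 0.0935 ≈ 0.01870; observed = 16/2000 ≈ 0.00800.
Coefficient of coincidence = 0.00800/0.01870 ≈ 0.43; interference = 1 − 0.43 = 0.57.

0.57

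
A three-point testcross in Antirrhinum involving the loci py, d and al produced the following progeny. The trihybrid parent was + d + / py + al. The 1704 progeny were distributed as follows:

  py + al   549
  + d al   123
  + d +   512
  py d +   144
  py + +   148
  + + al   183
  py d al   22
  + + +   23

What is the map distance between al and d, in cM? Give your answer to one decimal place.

18.5 cM

The two rarest classes, + + + and py d al, are the double crossovers. Comparing them with the parentals, only the d allele has switched, so d is the middle locus and the order is al – d – py.
Crossovers in the al–d interval produce the single-crossover classes + d al and py + + (123 + 148 = 271) plus the double crossovers (45).
RF(al–d) = (271 + 45) / 1704 = 316/1704 = 0.1854 → 18.5 cM.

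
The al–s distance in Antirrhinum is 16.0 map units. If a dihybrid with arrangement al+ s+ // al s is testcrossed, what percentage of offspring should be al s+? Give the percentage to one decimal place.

8.0%

A map distance of 16.0 map units corresponds to a recombination frequency of 0.160.
The F1 is al+ s+ / al s, so al s+ is a recombinant gamete class with expected frequency r/2 = 0.160/2 = 0.0800.
That is 0.0800 = 8.0% of the progeny.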